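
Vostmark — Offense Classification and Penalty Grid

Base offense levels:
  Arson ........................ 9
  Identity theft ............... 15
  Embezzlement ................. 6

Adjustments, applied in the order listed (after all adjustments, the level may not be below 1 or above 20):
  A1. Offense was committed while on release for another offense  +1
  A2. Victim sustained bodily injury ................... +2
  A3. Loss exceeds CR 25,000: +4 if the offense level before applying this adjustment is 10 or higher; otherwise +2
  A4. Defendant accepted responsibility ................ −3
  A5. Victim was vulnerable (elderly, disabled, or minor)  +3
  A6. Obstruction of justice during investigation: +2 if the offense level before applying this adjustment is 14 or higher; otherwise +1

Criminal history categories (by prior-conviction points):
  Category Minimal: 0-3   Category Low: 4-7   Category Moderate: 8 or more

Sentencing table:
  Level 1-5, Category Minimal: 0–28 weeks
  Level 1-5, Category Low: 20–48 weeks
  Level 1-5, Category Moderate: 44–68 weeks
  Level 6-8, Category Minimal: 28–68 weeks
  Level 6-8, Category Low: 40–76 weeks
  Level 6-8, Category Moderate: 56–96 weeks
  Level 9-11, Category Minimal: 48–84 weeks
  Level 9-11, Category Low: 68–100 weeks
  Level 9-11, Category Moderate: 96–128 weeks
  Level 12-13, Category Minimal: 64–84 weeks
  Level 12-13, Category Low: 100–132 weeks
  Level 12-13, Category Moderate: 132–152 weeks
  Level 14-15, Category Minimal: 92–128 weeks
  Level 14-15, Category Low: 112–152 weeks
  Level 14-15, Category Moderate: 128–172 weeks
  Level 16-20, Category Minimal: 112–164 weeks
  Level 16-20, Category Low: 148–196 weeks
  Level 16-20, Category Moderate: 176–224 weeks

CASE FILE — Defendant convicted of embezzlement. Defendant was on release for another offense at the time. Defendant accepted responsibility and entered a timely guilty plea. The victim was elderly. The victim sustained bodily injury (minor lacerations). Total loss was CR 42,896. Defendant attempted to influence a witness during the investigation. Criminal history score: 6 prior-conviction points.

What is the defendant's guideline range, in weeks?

Base offense level for embezzlement: 6.
A1 applies: 6 + 1 = 7.
A2 applies: 7 + 2 = 9.
A3 applies (level before this adjustment is 9 < 10, so +2): 9 + 2 = 11.
A4 applies: 11 − 3 = 8.
A5 applies: 8 + 3 = 11.
A6 applies (level before this adjustment is 11 < 14, so +1): 11 + 1 = 12.
Final offense level: 12.
Criminal history: 6 prior points → Category Low (4-7).
Level 12 falls in the 12-13 band.
Grid: Level 12-13 × Category Low = 100-132 weeks.

100-132 weeks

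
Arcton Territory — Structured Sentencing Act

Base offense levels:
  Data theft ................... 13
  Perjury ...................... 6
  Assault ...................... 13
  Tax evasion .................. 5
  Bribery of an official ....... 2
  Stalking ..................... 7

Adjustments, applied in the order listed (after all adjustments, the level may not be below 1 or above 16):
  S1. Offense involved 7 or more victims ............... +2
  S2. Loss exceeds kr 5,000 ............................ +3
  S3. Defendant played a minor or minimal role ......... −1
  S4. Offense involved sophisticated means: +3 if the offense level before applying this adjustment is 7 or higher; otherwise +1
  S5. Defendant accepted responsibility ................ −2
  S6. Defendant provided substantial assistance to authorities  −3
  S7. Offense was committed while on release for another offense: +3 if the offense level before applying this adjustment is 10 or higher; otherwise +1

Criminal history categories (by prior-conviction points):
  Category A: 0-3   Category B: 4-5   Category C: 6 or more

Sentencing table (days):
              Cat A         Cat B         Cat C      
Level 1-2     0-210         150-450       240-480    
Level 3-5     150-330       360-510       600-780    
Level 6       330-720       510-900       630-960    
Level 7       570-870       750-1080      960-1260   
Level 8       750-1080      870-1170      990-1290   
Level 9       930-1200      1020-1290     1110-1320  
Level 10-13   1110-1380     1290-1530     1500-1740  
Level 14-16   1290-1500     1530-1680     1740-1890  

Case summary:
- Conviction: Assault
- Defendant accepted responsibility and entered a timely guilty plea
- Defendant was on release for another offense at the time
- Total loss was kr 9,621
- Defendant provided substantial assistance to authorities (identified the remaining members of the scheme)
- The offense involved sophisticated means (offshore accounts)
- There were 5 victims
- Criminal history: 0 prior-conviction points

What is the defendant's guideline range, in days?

1290-1500 days

Base offense level for assault: 13.
S1 does not apply.
S2 applies: 13 + 3 = 16.
S3 does not apply.
S4 applies (level before this adjustment is 16 ≥ 7, so +3): 16 + 3 = 19.
S5 applies: 19 − 2 = 17.
S6 applies: 17 − 3 = 14.
S7 applies (level before this adjustment is 14 ≥ 10, so +3): 14 + 3 = 17.
Level 17 exceeds the maximum of 16; capped at 16.
Final offense level: 16.
Criminal history: 0 prior points → Category A (0-3).
Level 16 falls in the 14-16 band.
Grid: Level 14-16 × Category A = 1290-1500 days.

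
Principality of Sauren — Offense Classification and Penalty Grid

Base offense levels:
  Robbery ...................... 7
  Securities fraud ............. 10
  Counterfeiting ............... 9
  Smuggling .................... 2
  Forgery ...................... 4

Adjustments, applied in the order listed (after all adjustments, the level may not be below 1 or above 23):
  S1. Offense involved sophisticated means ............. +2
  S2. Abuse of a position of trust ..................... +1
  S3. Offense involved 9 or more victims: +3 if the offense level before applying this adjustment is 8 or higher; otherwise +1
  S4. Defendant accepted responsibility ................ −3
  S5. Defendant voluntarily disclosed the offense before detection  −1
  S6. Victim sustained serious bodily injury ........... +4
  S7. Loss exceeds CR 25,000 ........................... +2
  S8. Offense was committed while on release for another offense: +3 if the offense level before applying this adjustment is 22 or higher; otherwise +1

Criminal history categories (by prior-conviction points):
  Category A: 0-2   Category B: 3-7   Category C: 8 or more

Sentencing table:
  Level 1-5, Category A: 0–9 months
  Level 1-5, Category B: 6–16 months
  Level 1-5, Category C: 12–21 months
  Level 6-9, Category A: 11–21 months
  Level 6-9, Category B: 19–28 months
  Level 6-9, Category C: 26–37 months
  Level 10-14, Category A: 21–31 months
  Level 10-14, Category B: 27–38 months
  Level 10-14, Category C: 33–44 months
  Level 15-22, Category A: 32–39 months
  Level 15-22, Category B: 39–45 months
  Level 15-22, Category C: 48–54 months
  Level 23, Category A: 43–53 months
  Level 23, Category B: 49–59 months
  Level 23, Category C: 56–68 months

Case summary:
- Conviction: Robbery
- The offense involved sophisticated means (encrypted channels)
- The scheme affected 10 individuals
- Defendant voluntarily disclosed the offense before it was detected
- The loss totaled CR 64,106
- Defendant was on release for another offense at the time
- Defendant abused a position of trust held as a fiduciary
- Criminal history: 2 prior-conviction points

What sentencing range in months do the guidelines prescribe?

32-39 months

Base offense level for robbery: 7.
S1 applies: 7 + 2 = 9.
S2 applies: 9 + 1 = 10.
S3 applies (level before this adjustment is 10 ≥ 8, so +3): 10 + 3 = 13.
S4 does not apply.
S5 applies: 13 − 1 = 12.
S7 applies: 12 + 2 = 14.
S8 applies (level before this adjustment is 14 < 22, so +1): 14 + 1 = 15.
Final offense level: 15.
Criminal history: 2 prior points → Category A (0-2).
Level 15 falls in the 15-22 band.
Grid: Level 15-22 × Category A = 32-39 months.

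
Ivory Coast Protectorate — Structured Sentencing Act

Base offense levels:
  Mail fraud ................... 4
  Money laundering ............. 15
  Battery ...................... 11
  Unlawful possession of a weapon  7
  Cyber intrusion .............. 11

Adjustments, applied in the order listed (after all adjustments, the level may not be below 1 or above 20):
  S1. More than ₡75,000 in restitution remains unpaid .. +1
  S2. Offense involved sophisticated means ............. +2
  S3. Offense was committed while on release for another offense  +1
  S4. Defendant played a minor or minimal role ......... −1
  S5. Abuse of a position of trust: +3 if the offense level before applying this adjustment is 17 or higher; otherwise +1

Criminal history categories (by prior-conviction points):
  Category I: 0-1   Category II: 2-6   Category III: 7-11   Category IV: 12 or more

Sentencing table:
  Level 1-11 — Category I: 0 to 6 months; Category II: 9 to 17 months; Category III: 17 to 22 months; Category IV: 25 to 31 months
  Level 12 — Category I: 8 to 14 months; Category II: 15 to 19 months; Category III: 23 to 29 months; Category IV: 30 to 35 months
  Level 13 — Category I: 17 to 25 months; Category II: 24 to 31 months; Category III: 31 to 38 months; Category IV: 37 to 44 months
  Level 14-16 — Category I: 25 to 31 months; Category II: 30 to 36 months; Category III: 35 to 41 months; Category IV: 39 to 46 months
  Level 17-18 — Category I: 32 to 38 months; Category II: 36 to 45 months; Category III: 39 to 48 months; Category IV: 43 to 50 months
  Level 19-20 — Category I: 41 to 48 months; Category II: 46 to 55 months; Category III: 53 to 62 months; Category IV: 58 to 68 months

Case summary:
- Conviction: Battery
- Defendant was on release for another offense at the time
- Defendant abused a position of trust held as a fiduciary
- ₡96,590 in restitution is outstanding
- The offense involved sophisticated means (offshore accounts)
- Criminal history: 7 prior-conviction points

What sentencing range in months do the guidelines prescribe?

Base offense level for battery: 11.
S1 applies: 11 + 1 = 12.
S2 applies: 12 + 2 = 14.
S3 applies: 14 + 1 = 15.
S4 does not apply.
S5 applies (level before this adjustment is 15 < 17, so +1): 15 + 1 = 16.
Final offense level: 16.
Criminal history: 7 prior points → Category III (7-11).
Level 16 falls in the 14-16 band.
Grid: Level 14-16 × Category III = 35-41 months.

35-41 months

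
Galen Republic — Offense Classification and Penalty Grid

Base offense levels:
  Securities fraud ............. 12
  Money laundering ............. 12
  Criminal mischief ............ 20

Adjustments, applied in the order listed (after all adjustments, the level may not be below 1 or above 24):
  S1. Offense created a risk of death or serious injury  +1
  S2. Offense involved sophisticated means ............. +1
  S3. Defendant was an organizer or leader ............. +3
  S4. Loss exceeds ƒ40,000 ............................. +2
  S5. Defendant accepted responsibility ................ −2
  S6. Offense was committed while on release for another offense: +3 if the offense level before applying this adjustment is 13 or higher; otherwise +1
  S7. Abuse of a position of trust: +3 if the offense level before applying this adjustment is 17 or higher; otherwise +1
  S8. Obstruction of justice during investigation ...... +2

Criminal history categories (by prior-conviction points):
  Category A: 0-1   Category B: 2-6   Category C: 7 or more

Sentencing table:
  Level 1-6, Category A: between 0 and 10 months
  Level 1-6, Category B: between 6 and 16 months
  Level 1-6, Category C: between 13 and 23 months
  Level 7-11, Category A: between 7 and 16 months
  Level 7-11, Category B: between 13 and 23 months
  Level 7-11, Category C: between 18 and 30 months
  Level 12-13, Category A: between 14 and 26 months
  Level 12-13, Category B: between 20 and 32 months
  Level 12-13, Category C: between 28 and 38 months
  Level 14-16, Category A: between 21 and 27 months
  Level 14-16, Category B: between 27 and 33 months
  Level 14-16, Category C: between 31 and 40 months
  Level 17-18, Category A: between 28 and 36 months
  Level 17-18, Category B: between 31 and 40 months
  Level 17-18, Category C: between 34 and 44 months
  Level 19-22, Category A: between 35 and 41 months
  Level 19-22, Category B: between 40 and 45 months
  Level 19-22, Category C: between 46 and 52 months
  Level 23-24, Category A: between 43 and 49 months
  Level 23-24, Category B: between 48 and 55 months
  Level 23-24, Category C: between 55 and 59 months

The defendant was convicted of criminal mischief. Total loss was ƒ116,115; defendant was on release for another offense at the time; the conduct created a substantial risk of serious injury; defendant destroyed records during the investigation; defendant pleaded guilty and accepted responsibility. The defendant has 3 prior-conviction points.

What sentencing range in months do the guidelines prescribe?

48-55 months

Base offense level for criminal mischief: 20.
S1 applies: 20 + 1 = 21.
S2 does not apply.
S3 does not apply.
S4 applies: 21 + 2 = 23.
S5 applies: 23 − 2 = 21.
S6 applies (level before this adjustment is 21 ≥ 13, so +3): 21 + 3 = 24.
S7 does not apply.
S8 applies: 24 + 2 = 26.
Level 26 exceeds the maximum of 24; capped at 24.
Final offense level: 24.
Criminal history: 3 prior points → Category B (2-6).
Level 24 falls in the 23-24 band.
Grid: Level 23-24 × Category B = 48-55 months.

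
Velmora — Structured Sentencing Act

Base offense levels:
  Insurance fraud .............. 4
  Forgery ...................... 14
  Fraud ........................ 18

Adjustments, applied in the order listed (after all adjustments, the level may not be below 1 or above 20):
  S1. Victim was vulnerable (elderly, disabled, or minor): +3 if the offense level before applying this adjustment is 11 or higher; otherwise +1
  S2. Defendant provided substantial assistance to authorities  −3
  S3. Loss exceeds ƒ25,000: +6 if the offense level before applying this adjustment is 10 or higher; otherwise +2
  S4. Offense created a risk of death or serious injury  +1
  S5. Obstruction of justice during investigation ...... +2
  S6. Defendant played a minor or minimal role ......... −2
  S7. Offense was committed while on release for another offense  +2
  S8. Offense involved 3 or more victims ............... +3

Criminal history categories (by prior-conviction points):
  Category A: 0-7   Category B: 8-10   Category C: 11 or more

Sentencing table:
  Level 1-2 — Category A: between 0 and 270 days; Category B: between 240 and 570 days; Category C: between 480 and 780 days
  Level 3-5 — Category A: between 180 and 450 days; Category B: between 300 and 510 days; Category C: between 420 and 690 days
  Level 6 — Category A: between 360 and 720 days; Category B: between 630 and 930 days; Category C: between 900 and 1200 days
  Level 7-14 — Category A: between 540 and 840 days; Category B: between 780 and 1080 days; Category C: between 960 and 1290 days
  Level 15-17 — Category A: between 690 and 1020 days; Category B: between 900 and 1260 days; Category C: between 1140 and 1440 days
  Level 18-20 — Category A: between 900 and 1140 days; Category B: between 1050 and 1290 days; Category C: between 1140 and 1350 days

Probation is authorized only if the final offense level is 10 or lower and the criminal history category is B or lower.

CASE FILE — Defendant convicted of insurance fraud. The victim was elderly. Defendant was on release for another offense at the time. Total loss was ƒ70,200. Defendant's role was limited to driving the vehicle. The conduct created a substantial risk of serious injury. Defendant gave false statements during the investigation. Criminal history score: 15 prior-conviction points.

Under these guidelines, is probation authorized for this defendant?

Base offense level for insurance fraud: 4.
S1 applies (level before this adjustment is 4 < 11, so +1): 4 + 1 = 5.
S3 applies (level before this adjustment is 5 < 10, so +2): 5 + 2 = 7.
S4 applies: 7 + 1 = 8.
S5 applies: 8 + 2 = 10.
S6 applies: 10 − 2 = 8.
S7 applies: 8 + 2 = 10.
S8 does not apply.
Final offense level: 10.
Criminal history: 15 prior points → Category C (11+).
Level 10 falls in the 7-14 band.
Grid: Level 7-14 × Category C = 960-1290 days.
Probation check: level 10 ≤ 10 and category C > B → not eligible.

No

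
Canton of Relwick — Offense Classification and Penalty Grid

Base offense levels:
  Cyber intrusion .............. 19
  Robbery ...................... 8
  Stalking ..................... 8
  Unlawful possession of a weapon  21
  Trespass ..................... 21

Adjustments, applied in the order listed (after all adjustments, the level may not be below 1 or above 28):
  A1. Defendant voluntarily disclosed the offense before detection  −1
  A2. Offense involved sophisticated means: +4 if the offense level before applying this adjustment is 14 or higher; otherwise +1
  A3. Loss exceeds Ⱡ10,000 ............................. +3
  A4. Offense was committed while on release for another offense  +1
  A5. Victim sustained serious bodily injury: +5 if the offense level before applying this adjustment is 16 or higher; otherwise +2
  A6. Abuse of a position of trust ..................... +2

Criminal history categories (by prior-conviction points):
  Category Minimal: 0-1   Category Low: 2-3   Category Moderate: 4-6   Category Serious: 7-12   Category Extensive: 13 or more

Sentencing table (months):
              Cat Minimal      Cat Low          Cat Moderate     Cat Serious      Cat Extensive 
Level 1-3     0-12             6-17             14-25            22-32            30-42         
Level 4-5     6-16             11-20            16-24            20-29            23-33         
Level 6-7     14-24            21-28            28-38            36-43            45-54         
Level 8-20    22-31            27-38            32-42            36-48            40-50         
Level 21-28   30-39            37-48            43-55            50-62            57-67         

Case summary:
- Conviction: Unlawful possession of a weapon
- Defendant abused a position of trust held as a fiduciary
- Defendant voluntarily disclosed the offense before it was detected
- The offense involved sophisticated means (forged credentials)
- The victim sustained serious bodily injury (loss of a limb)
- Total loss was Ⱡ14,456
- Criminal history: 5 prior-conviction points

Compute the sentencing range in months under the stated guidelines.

43-55 months

Base offense level for unlawful possession of a weapon: 21.
A1 applies: 21 − 1 = 20.
A2 applies (level before this adjustment is 20 ≥ 14, so +4): 20 + 4 = 24.
A3 applies: 24 + 3 = 27.
A5 applies (level before this adjustment is 27 ≥ 16, so +5): 27 + 5 = 32.
A6 applies: 32 + 2 = 34.
Level 34 exceeds the maximum of 28; capped at 28.
Final offense level: 28.
Criminal history: 5 prior points → Category Moderate (4-6).
Level 28 falls in the 21-28 band.
Grid: Level 21-28 × Category Moderate = 43-55 months.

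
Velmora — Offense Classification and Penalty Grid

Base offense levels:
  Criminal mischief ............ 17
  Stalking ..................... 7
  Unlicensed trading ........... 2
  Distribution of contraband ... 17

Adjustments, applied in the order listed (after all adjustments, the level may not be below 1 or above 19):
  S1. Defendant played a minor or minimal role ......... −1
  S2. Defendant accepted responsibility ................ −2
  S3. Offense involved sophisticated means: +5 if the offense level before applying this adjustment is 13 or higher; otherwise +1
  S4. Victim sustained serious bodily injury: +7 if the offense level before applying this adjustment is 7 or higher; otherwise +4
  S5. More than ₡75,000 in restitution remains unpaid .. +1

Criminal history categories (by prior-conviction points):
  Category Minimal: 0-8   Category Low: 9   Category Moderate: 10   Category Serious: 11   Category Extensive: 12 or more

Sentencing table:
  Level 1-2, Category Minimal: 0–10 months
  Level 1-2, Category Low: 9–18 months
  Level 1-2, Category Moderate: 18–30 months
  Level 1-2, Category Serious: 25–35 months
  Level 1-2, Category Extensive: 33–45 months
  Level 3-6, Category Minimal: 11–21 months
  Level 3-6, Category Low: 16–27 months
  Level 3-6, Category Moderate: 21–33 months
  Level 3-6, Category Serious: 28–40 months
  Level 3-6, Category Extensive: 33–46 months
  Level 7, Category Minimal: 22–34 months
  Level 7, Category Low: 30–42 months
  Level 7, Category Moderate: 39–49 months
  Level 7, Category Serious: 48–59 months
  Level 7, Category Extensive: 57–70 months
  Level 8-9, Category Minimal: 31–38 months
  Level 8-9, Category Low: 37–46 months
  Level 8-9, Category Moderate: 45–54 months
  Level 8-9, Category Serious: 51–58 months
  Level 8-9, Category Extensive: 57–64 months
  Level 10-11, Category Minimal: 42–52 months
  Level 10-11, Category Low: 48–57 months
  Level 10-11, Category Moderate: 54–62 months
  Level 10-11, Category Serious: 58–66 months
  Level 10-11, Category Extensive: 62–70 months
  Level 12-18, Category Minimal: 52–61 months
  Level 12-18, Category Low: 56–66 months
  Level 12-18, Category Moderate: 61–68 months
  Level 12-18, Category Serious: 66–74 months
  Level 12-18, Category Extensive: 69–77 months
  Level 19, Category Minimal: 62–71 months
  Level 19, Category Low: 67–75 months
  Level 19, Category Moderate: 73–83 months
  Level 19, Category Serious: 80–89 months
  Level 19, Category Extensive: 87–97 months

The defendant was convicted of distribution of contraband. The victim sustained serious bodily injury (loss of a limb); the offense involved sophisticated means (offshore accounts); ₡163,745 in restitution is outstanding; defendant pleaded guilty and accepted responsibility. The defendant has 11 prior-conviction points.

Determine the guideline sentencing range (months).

Base offense level for distribution of contraband: 17.
S2 applies: 17 − 2 = 15.
S3 applies (level before this adjustment is 15 ≥ 13, so +5): 15 + 5 = 20.
S4 applies (level before this adjustment is 20 ≥ 7, so +7): 20 + 7 = 27.
S5 applies: 27 + 1 = 28.
Level 28 exceeds the maximum of 19; capped at 19.
Final offense level: 19.
Criminal history: 11 prior points → Category Serious (11).
Level 19 falls in the 19 band.
Grid: Level 19 × Category Serious = 80-89 months.

80-89 months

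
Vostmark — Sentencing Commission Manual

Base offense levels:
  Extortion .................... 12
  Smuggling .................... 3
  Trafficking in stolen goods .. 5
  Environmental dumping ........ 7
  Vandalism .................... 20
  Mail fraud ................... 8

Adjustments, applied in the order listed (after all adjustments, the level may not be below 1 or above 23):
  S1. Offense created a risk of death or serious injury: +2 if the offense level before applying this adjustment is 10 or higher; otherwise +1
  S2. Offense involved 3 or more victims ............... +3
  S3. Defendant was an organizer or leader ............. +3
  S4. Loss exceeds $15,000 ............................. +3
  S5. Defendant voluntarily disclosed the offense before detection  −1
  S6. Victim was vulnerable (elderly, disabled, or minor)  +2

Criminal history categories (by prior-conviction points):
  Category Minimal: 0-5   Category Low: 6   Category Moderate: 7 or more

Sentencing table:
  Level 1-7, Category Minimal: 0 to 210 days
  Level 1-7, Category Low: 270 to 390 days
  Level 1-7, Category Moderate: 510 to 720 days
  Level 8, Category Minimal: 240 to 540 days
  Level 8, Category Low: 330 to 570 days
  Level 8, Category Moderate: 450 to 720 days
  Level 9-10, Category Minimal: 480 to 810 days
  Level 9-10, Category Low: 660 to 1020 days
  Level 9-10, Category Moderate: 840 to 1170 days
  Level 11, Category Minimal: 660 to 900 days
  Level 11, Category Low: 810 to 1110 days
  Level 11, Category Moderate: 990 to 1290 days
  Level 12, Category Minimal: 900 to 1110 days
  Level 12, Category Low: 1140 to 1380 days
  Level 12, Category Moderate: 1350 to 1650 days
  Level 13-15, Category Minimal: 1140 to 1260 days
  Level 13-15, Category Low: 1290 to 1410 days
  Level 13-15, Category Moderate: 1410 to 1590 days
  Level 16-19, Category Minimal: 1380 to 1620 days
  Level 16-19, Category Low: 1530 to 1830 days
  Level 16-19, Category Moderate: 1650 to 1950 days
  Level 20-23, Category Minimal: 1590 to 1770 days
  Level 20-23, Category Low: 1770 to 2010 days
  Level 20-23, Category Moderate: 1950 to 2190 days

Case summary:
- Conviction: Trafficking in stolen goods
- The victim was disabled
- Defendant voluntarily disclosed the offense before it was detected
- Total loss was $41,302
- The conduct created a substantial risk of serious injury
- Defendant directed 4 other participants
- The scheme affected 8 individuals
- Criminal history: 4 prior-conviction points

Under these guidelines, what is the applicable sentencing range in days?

Base offense level for trafficking in stolen goods: 5.
S1 applies (level before this adjustment is 5 < 10, so +1): 5 + 1 = 6.
S2 applies: 6 + 3 = 9.
S3 applies: 9 + 3 = 12.
S4 applies: 12 + 3 = 15.
S5 applies: 15 − 1 = 14.
S6 applies: 14 + 2 = 16.
Final offense level: 16.
Criminal history: 4 prior points → Category Minimal (0-5).
Level 16 falls in the 16-19 band.
Grid: Level 16-19 × Category Minimal = 1380-1620 days.

1380-1620 days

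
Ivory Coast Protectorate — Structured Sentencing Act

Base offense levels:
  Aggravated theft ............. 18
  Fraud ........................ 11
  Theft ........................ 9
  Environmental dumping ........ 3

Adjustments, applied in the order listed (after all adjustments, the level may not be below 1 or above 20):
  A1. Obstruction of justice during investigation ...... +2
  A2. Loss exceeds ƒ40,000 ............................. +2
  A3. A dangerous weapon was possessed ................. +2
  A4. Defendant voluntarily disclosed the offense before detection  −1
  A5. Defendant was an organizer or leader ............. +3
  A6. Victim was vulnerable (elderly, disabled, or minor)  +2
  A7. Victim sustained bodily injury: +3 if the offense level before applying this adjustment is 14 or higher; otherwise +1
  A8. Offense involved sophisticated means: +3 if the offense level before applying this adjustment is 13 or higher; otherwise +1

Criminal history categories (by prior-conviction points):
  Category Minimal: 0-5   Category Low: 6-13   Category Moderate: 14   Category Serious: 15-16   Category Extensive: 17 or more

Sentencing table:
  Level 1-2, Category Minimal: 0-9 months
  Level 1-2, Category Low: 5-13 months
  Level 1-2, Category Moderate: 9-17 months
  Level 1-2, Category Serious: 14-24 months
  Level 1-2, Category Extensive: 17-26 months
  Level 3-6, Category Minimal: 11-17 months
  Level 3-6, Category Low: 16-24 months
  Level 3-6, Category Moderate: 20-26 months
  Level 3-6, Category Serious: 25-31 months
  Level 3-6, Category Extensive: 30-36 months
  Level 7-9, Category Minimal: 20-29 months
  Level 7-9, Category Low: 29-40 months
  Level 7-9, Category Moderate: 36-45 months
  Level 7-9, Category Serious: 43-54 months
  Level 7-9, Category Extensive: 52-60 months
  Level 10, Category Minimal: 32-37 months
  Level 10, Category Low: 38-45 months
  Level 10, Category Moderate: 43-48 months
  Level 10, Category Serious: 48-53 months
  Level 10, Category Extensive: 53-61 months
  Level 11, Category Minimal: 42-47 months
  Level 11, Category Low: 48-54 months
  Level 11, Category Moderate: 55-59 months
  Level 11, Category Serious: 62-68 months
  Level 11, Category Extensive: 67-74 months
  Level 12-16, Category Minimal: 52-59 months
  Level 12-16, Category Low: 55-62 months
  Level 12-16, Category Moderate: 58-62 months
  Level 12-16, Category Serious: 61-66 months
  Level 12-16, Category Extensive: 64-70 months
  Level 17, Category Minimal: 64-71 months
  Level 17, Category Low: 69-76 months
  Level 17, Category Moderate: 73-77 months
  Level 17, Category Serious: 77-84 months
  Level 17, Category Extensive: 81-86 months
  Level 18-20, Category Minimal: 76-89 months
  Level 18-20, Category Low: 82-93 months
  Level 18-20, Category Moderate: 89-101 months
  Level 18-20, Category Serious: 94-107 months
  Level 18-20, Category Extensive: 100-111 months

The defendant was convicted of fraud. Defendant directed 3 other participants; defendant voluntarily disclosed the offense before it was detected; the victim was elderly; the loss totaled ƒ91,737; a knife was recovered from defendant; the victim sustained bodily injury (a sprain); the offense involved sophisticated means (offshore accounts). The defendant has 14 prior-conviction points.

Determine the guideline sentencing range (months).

Base offense level for fraud: 11.
A1 does not apply.
A2 applies: 11 + 2 = 13.
A3 applies: 13 + 2 = 15.
A4 applies: 15 − 1 = 14.
A5 applies: 14 + 3 = 17.
A6 applies: 17 + 2 = 19.
A7 applies (level before this adjustment is 19 ≥ 14, so +3): 19 + 3 = 22.
A8 applies (level before this adjustment is 22 ≥ 13, so +3): 22 + 3 = 25.
Level 25 exceeds the maximum of 20; capped at 20.
Final offense level: 20.
Criminal history: 14 prior points → Category Moderate (14).
Level 20 falls in the 18-20 band.
Grid: Level 18-20 × Category Moderate = 89-101 months.

89-101 months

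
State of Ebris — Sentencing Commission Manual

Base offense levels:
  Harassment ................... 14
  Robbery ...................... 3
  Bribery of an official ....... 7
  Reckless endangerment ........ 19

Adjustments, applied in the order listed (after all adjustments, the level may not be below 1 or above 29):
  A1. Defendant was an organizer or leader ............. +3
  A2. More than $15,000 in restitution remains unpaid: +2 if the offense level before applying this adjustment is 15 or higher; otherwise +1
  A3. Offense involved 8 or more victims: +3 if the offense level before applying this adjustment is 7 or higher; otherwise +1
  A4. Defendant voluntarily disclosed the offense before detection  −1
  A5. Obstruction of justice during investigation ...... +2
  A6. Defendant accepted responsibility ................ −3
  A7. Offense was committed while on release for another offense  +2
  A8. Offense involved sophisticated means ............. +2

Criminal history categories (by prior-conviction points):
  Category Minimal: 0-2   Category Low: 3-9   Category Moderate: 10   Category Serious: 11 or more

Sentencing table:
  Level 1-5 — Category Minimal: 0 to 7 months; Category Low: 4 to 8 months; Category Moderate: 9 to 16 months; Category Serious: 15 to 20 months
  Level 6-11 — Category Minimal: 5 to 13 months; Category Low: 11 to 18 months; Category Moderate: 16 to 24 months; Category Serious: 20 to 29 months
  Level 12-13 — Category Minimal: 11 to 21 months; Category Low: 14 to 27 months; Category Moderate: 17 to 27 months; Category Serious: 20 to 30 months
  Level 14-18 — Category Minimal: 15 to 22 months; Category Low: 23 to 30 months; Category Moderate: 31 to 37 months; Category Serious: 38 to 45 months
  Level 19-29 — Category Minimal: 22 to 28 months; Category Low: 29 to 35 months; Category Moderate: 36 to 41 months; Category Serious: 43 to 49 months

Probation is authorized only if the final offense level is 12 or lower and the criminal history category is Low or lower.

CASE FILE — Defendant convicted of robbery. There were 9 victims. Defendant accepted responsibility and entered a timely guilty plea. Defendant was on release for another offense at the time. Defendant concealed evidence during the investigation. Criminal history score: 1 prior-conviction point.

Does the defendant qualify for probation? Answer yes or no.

Yes

Base offense level for robbery: 3.
A3 applies (level before this adjustment is 3 < 7, so +1): 3 + 1 = 4.
A4 does not apply.
A5 applies: 4 + 2 = 6.
A6 applies: 6 − 3 = 3.
A7 applies: 3 + 2 = 5.
Final offense level: 5.
Criminal history: 1 prior point → Category Minimal (0-2).
Level 5 falls in the 1-5 band.
Grid: Level 1-5 × Category Minimal = 0-7 months.
Probation check: level 5 ≤ 12 and category Minimal ≤ Low → eligible.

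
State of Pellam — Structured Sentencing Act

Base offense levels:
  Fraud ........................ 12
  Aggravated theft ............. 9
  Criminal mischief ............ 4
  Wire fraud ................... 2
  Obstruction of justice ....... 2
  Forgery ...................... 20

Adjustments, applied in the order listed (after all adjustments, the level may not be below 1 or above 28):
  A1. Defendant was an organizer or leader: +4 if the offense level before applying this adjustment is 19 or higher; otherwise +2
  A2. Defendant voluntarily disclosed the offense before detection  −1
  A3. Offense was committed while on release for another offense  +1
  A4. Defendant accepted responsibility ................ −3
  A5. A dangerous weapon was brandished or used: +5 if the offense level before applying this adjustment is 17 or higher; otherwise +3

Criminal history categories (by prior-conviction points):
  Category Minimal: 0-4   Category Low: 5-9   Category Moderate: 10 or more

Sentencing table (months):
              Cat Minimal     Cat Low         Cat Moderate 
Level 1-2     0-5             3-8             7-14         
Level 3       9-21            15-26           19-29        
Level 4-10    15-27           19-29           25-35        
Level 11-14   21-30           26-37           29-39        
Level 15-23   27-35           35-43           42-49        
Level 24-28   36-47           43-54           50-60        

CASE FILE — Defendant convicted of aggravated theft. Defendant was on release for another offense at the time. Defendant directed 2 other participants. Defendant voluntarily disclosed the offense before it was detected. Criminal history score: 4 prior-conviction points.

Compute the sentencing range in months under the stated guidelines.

Base offense level for aggravated theft: 9.
A1 applies (level before this adjustment is 9 < 19, so +2): 9 + 2 = 11.
A2 applies: 11 − 1 = 10.
A3 applies: 10 + 1 = 11.
A5 does not apply.
Final offense level: 11.
Criminal history: 4 prior points → Category Minimal (0-4).
Level 11 falls in the 11-14 band.
Grid: Level 11-14 × Category Minimal = 21-30 months.

21-30 months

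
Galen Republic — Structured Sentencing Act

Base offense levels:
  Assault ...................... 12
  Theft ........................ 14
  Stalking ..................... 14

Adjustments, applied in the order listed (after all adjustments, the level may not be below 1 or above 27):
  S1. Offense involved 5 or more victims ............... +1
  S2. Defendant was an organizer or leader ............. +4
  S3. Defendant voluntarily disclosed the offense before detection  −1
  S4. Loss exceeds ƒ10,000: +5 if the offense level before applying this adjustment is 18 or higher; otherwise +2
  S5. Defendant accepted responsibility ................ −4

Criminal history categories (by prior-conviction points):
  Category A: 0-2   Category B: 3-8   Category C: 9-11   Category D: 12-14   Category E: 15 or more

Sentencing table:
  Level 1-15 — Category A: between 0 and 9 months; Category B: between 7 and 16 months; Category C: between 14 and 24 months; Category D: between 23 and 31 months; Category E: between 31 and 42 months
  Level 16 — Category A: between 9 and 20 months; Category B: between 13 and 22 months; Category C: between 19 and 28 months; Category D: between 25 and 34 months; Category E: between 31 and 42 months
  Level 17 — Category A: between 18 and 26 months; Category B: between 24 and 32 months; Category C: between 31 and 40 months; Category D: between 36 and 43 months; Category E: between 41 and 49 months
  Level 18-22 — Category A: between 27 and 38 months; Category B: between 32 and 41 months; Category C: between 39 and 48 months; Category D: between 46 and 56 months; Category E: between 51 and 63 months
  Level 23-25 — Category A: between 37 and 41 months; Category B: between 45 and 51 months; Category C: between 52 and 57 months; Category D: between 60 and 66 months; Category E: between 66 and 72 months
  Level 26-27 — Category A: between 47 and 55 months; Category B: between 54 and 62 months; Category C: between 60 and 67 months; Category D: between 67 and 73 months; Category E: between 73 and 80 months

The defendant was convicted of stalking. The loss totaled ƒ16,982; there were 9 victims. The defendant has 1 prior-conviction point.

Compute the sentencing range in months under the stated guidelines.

18-26 months

Base offense level for stalking: 14.
S1 applies: 14 + 1 = 15.
S4 applies (level before this adjustment is 15 < 18, so +2): 15 + 2 = 17.
S5 does not apply.
Final offense level: 17.
Criminal history: 1 prior point → Category A (0-2).
Level 17 falls in the 17 band.
Grid: Level 17 × Category A = 18-26 months.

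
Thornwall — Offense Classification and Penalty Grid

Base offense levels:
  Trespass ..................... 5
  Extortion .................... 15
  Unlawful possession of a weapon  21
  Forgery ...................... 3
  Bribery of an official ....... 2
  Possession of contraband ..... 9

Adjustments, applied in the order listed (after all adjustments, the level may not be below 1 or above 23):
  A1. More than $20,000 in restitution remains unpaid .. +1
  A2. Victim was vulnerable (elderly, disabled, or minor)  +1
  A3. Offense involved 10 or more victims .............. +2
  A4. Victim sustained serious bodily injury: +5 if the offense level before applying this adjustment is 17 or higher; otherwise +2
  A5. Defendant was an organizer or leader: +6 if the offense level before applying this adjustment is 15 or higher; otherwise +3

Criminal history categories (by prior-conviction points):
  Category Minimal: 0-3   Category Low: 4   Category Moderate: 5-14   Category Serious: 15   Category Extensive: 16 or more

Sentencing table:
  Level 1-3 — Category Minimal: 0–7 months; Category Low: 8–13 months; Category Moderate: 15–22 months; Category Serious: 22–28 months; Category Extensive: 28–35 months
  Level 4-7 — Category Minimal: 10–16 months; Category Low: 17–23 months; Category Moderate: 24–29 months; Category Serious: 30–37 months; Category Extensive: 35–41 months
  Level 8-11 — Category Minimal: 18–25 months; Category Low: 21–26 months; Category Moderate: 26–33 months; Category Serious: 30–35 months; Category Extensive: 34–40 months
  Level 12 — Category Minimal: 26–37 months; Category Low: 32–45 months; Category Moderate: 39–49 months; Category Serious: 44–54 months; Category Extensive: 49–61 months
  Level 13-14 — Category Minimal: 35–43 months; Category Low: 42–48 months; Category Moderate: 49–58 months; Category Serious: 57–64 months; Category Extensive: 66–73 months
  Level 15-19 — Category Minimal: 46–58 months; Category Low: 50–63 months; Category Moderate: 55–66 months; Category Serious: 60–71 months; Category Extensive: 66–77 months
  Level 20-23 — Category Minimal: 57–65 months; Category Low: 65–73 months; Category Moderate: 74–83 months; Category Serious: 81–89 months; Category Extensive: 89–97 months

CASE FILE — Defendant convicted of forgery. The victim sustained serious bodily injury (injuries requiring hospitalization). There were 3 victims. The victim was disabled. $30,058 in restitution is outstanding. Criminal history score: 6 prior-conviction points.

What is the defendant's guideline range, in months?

Base offense level for forgery: 3.
A1 applies: 3 + 1 = 4.
A2 applies: 4 + 1 = 5.
A4 applies (level before this adjustment is 5 < 17, so +2): 5 + 2 = 7.
A5 does not apply.
Final offense level: 7.
Criminal history: 6 prior points → Category Moderate (5-14).
Level 7 falls in the 4-7 band.
Grid: Level 4-7 × Category Moderate = 24-29 months.

24-29 months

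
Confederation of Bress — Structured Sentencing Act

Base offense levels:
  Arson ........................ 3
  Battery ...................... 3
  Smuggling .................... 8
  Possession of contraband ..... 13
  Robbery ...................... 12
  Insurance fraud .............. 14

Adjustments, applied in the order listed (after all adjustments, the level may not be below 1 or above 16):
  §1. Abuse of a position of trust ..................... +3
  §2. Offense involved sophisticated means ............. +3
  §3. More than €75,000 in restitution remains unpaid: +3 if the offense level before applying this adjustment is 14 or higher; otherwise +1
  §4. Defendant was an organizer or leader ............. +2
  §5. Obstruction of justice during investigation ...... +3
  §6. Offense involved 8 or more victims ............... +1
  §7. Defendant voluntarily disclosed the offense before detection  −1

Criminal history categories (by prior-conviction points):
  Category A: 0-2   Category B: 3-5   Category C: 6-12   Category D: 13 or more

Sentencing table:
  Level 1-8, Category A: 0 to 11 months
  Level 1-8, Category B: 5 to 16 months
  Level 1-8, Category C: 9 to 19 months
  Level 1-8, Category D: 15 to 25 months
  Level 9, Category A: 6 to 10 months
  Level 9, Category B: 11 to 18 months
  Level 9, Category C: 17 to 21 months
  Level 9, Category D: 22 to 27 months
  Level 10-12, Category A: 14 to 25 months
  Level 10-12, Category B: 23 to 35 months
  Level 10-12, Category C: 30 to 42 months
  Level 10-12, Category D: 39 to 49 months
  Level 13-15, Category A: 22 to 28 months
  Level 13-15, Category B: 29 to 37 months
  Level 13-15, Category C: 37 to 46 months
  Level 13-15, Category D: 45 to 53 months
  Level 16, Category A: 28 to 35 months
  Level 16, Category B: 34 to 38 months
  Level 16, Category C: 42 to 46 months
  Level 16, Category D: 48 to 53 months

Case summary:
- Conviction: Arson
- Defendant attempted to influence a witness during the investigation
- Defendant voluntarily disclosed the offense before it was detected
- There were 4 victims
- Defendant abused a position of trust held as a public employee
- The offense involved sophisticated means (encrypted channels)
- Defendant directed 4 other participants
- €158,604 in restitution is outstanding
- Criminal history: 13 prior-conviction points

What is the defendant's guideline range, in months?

45-53 months

Base offense level for arson: 3.
§1 applies: 3 + 3 = 6.
§2 applies: 6 + 3 = 9.
§3 applies (level before this adjustment is 9 < 14, so +1): 9 + 1 = 10.
§4 applies: 10 + 2 = 12.
§5 applies: 12 + 3 = 15.
§7 applies: 15 − 1 = 14.
Final offense level: 14.
Criminal history: 13 prior points → Category D (13+).
Level 14 falls in the 13-15 band.
Grid: Level 13-15 × Category D = 45-53 months.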